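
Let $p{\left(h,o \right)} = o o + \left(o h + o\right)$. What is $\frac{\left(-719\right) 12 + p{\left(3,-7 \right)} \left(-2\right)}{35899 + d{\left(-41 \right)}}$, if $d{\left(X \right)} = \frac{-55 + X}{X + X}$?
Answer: $- \frac{355470}{1471907} \approx -0.2415$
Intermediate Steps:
$p{\left(h,o \right)} = o + o^{2} + h o$ ($p{\left(h,o \right)} = o^{2} + \left(h o + o\right) = o^{2} + \left(o + h o\right) = o + o^{2} + h o$)
$d{\left(X \right)} = \frac{-55 + X}{2 X}$
$\frac{\left(-719\right) 12 + p{\left(3,-7 \right)} \left(-2\right)}{35899 + d{\left(-41 \right)}} = \frac{\left(-719\right) 12 + - 7 \left(1 + 3 - 7\right) \left(-2\right)}{35899 + \frac{-55 - 41}{2 \left(-41\right)}} = \frac{-8628 + \left(-7\right) \left(-3\right) \left(-2\right)}{35899 + \frac{1}{2} \left(- \frac{1}{41}\right) \left(-96\right)} = \frac{-8628 + 21 \left(-2\right)}{35899 + \frac{48}{41}} = \frac{-8628 - 42}{\frac{1471907}{41}} = \left(-8670\right) \frac{41}{1471907} = - \frac{355470}{1471907}$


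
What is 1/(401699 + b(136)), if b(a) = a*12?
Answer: 1/403331 ≈ 2.4794e-6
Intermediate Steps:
b(a) = 12*a
1/(401699 + b(136)) = 1/(401699 + 12*136) = 1/(401699 + 1632) = 1/403331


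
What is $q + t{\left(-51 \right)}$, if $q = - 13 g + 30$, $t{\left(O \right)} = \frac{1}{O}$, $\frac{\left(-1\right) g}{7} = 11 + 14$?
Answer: $\frac{117554}{51} \approx 2305.0$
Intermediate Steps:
$g = -175$ ($g = - 7 \left(11 + 14\right) = \left(-7\right) 25 = -175$)
$q = 2305$ ($q = \left(-13\right) \left(-175\right) + 30 = 2275 + 30 = 2305$)
$q + t{\left(-51 \right)} = 2305 + \frac{1}{-51} = 2305 - \frac{1}{51} = \frac{117554}{51}$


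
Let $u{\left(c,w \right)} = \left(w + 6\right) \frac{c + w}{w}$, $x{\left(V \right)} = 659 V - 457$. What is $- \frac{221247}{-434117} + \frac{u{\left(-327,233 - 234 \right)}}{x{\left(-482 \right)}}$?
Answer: $\frac{13933122517}{27618089423} \approx 0.50449$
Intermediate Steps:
$x{\left(V \right)} = -457 + 659 V$
$u{\left(c,w \right)} = \frac{\left(6 + w\right) \left(c + w\right)}{w}$ ($u{\left(c,w \right)} = \left(6 + w\right) \frac{c + w}{w} = \frac{\left(6 + w\right) \left(c + w\right)}{w}$)
$- \frac{221247}{-434117} + \frac{u{\left(-327,233 - 234 \right)}}{x{\left(-482 \right)}} = - \frac{221247}{-434117} + \frac{6 - 327 + \left(233 - 234\right) + 6 \left(-327\right) \frac{1}{233 - 234}}{-457 + 659 \left(-482\right)} = \left(-221247\right) \left(- \frac{1}{434117}\right) + \frac{6 - 327 - 1 + 6 \left(-327\right) \frac{1}{-1}}{-457 - 317638} = \frac{221247}{434117} + \frac{6 - 327 - 1 + 6 \left(-327\right) \left(-1\right)}{-318095} = \frac{221247}{434117} + \left(6 - 327 - 1 + 1962\right) \left(- \frac{1}{318095}\right) = \frac{221247}{434117} + 1640 \left(- \frac{1}{318095}\right) = \frac{221247}{434117} - \frac{328}{63619} = \frac{13933122517}{27618089423}$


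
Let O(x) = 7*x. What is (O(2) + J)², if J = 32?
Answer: 2116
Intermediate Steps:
(O(2) + J)² = (7*2 + 32)² = (14 + 32)² = 46² = 2116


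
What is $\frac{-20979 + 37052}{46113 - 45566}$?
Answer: $\frac{16073}{547} \approx 29.384$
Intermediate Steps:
$\frac{-20979 + 37052}{46113 - 45566} = \frac{16073}{547}$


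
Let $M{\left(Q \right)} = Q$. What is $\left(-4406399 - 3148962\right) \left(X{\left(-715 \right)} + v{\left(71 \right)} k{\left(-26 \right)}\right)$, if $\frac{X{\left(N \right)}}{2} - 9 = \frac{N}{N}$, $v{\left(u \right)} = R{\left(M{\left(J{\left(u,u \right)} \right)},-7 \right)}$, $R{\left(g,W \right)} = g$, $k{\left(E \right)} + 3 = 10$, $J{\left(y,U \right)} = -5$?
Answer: $113330415$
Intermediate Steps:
$k{\left(E \right)} = 7$ ($k{\left(E \right)} = -3 + 10 = 7$)
$v{\left(u \right)} = -5$
$X{\left(N \right)} = 20$ ($X{\left(N \right)} = 18 + 2 \frac{N}{N} = 18 + 2 \cdot 1 = 18 + 2 = 20$)
$\left(-4406399 - 3148962\right) \left(X{\left(-715 \right)} + v{\left(71 \right)} k{\left(-26 \right)}\right) = \left(-4406399 - 3148962\right) \left(20 - 35\right) = - 7555361 \left(20 - 35\right) = \left(-7555361\right) \left(-15\right) = 113330415$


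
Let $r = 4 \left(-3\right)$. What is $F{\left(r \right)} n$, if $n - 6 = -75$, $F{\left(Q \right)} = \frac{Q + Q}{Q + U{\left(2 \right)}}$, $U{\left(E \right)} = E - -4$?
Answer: $-276$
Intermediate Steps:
$U{\left(E \right)} = 4 + E$ ($U{\left(E \right)} = E + 4 = 4 + E$)
$r = -12$
$F{\left(Q \right)} = \frac{2 Q}{6 + Q}$ ($F{\left(Q \right)} = \frac{Q + Q}{Q + \left(4 + 2\right)} = \frac{2 Q}{Q + 6} = \frac{2 Q}{6 + Q}$)
$n = -69$ ($n = 6 - 75 = -69$)
$F{\left(r \right)} n = 2 \left(-12\right) \frac{1}{6 - 12} \left(-69\right) = 2 \left(-12\right) \frac{1}{-6} \left(-69\right) = 2 \left(-12\right) \left(- \frac{1}{6}\right) \left(-69\right) = 4 \left(-69\right) = -276$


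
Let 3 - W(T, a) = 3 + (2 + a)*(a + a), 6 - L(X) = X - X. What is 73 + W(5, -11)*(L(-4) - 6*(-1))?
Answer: -2303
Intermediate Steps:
L(X) = 6 (L(X) = 6 - (X - X) = 6 - 1*0 = 6 + 0 = 6)
W(T, a) = -2*a*(2 + a) (W(T, a) = 3 - (3 + (2 + a)*(a + a)) = 3 - (3 + (2 + a)*(2*a)) = 3 - (3 + 2*a*(2 + a)) = 3 + (-3 - 2*a*(2 + a)) = -2*a*(2 + a))
73 + W(5, -11)*(L(-4) - 6*(-1)) = 73 + (-2*(-11)*(2 - 11))*(6 - 6*(-1)) = 73 + (-2*(-11)*(-9))*(6 + 6) = 73 - 198*12 = 73 - 2376 = -2303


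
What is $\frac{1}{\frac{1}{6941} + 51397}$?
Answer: $\frac{6941}{356746578} \approx 1.9456 \cdot 10^{-5}$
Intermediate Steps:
$\frac{1}{\frac{1}{6941} + 51397} = \frac{1}{\frac{356746578}{6941}} = \frac{6941}{356746578}$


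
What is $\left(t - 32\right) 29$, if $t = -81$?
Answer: $-3277$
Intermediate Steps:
$\left(t - 32\right) 29 = \left(-81 - 32\right) 29 = \left(-113\right) 29 = -3277$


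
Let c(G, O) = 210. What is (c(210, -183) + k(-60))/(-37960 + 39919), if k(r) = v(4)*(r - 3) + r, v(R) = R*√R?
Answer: -118/653 ≈ -0.18070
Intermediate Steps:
v(R) = R^(3/2)
k(r) = -24 + 9*r (k(r) = 4^(3/2)*(r - 3) + r = 8*(-3 + r) + r = (-24 + 8*r) + r = -24 + 9*r)
(c(210, -183) + k(-60))/(-37960 + 39919) = (210 + (-24 + 9*(-60)))/(-37960 + 39919) = (210 + (-24 - 540))/1959 = (210 - 564)*(1/1959) = -354*1/1959 = -118/653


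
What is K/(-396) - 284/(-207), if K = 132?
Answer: 215/207 ≈ 1.0386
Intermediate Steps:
K/(-396) - 284/(-207) = 132/(-396) - 284/(-207) = 132*(-1/396) - 284*(-1/207) = -1/3 + 284/207 = 215/207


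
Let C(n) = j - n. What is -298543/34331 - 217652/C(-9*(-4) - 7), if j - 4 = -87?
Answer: 1859693499/961268 ≈ 1934.6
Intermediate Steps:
j = -83 (j = 4 - 87 = -83)
C(n) = -83 - n
-298543/34331 - 217652/C(-9*(-4) - 7) = -298543/34331 - 217652/(-83 - (-9*(-4) - 7)) = -298543*1/34331 - 217652/(-83 - (36 - 7)) = -298543/34331 - 217652/(-83 - 1*29) = -298543/34331 - 217652/(-83 - 29) = -298543/34331 - 217652/(-112) = -298543/34331 - 217652*(-1/112) = -298543/34331 + 54413/28 = 1859693499/961268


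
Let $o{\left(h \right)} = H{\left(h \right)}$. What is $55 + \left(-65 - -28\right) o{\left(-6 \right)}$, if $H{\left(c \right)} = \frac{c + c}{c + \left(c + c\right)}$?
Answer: $\frac{91}{3} \approx 30.333$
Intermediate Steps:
$H{\left(c \right)} = \frac{2}{3}$ ($H{\left(c \right)} = \frac{2 c}{c + 2 c} = \frac{2 c}{3 c} = 2 c \frac{1}{3 c} = \frac{2}{3}$)
$o{\left(h \right)} = \frac{2}{3}$
$55 + \left(-65 - -28\right) o{\left(-6 \right)} = 55 + \left(-65 - -28\right) \frac{2}{3} = 55 + \left(-65 + 28\right) \frac{2}{3} = 55 - \frac{74}{3} = \frac{91}{3}$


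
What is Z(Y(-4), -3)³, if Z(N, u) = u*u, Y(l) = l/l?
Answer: 729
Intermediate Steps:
Y(l) = 1
Z(N, u) = u²
Z(Y(-4), -3)³ = ((-3)²)³ = 9³ = 729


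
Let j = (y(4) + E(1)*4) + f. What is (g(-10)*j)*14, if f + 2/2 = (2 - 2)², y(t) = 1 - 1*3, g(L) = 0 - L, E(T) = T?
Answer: 140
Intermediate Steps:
g(L) = -L
y(t) = -2 (y(t) = 1 - 3 = -2)
f = -1 (f = -1 + (2 - 2)² = -1 + 0² = -1 + 0 = -1)
j = 1 (j = (-2 + 1*4) - 1 = (-2 + 4) - 1 = 2 - 1 = 1)
(g(-10)*j)*14 = (-1*(-10)*1)*14 = (10*1)*14 = 10*14 = 140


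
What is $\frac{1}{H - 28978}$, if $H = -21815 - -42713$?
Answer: $- \frac{1}{8080} \approx -0.00012376$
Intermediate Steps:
$H = 20898$ ($H = -21815 + 42713 = 20898$)
$\frac{1}{H - 28978} = \frac{1}{20898 - 28978} = \frac{1}{-8080} = - \frac{1}{8080}$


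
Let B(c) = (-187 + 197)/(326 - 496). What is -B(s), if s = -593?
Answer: 1/17 ≈ 0.058824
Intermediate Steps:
B(c) = -1/17 (B(c) = 10/(-170) = 10*(-1/170) = -1/17)
-B(s) = -1*(-1/17) = 1/17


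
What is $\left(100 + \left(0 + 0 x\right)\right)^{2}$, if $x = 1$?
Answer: $10000$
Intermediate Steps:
$\left(100 + \left(0 + 0 x\right)\right)^{2} = \left(100 + \left(0 + 0 \cdot 1\right)\right)^{2} = \left(100 + \left(0 + 0\right)\right)^{2} = \left(100 + 0\right)^{2} = 100^{2} = 10000$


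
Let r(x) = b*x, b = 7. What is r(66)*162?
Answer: 74844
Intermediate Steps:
r(x) = 7*x
r(66)*162 = (7*66)*162 = 462*162 = 74844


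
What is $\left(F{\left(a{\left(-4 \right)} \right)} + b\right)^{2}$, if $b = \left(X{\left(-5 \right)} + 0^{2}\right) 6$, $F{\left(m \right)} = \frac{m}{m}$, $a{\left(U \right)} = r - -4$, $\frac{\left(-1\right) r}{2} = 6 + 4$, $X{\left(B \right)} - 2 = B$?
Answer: $289$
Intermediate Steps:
$X{\left(B \right)} = 2 + B$
$r = -20$ ($r = - 2 \left(6 + 4\right) = \left(-2\right) 10 = -20$)
$a{\left(U \right)} = -16$ ($a{\left(U \right)} = -20 - -4 = -20 + 4 = -16$)
$F{\left(m \right)} = 1$
$b = -18$ ($b = \left(\left(2 - 5\right) + 0^{2}\right) 6 = \left(-3 + 0\right) 6 = \left(-3\right) 6 = -18$)
$\left(F{\left(a{\left(-4 \right)} \right)} + b\right)^{2} = \left(1 - 18\right)^{2} = \left(-17\right)^{2} = 289$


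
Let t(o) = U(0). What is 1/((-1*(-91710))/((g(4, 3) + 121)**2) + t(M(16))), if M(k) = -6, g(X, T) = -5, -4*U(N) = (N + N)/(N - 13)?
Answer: 6728/45855 ≈ 0.14672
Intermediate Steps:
U(N) = -N/(2*(-13 + N)) (U(N) = -(N + N)/(4*(N - 13)) = -2*N/(4*(-13 + N)) = -N/(2*(-13 + N)))
t(o) = 0 (t(o) = -1*0/(-26 + 2*0) = -1*0/(-26 + 0) = -1*0/(-26) = -1*0*(-1/26) = 0)
1/((-1*(-91710))/((g(4, 3) + 121)**2) + t(M(16))) = 1/((-1*(-91710))/((-5 + 121)**2) + 0) = 1/(91710/(116**2) + 0) = 1/(91710/13456 + 0) = 1/(91710*(1/13456) + 0) = 1/(45855/6728 + 0) = 1/(45855/6728) = 6728/45855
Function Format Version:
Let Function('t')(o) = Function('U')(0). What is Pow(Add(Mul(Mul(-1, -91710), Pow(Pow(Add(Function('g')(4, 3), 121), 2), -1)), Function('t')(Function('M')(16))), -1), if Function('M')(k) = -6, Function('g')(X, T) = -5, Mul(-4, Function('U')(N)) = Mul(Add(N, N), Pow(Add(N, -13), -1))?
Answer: Rational(6728, 45855) ≈ 0.14672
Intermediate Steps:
Function('U')(N) = Mul(Rational(-1, 2), N, Pow(Add(-13, N), -1)) (Function('U')(N) = Mul(Rational(-1, 4), Mul(Add(N, N), Pow(Add(N, -13), -1))) = Mul(Rational(-1, 4), Mul(Mul(2, N), Pow(Add(-13, N), -1))) = Mul(Rational(-1, 4), Mul(2, N, Pow(Add(-13, N), -1))) = Mul(Rational(-1, 2), N, Pow(Add(-13, N), -1)))
Function('t')(o) = 0 (Function('t')(o) = Mul(-1, 0, Pow(Add(-26, Mul(2, 0)), -1)) = Mul(-1, 0, Pow(Add(-26, 0), -1)) = Mul(-1, 0, Pow(-26, -1)) = Mul(-1, 0, Rational(-1, 26)) = 0)
Pow(Add(Mul(Mul(-1, -91710), Pow(Pow(Add(Function('g')(4, 3), 121), 2), -1)), Function('t')(Function('M')(16))), -1) = Pow(Add(Mul(Mul(-1, -91710), Pow(Pow(Add(-5, 121), 2), -1)), 0), -1) = Pow(Add(Mul(91710, Pow(Pow(116, 2), -1)), 0), -1) = Pow(Add(Mul(91710, Pow(13456, -1)), 0), -1) = Pow(Add(Mul(91710, Rational(1, 13456)), 0), -1) = Pow(Add(Rational(45855, 6728), 0), -1) = Pow(Rational(45855, 6728), -1) = Rational(6728, 45855)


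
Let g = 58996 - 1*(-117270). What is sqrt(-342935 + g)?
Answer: I*sqrt(166669) ≈ 408.25*I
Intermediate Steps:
g = 176266 (g = 58996 + 117270 = 176266)
sqrt(-342935 + g) = sqrt(-342935 + 176266) = sqrt(-166669) = I*sqrt(166669)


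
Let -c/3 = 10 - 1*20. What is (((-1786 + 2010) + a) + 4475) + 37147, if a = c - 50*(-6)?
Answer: 42176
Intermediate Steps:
c = 30 (c = -3*(10 - 1*20) = -3*(10 - 20) = -3*(-10) = 30)
a = 330 (a = 30 - 50*(-6) = 30 + 300 = 330)
(((-1786 + 2010) + a) + 4475) + 37147 = (((-1786 + 2010) + 330) + 4475) + 37147 = ((224 + 330) + 4475) + 37147 = (554 + 4475) + 37147 = 5029 + 37147 = 42176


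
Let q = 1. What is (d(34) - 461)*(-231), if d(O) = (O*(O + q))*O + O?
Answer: -9247623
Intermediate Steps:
d(O) = O + O²*(1 + O) (d(O) = (O*(O + 1))*O + O = (O*(1 + O))*O + O = O²*(1 + O) + O = O + O²*(1 + O))
(d(34) - 461)*(-231) = (34*(1 + 34 + 34²) - 461)*(-231) = (34*(1 + 34 + 1156) - 461)*(-231) = (34*1191 - 461)*(-231) = (40494 - 461)*(-231) = 40033*(-231) = -9247623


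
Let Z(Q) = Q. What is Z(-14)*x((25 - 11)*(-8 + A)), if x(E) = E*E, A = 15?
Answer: -134456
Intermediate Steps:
x(E) = E**2
Z(-14)*x((25 - 11)*(-8 + A)) = -14*(-8 + 15)**2*(25 - 11)**2 = -14*(14*7)**2 = -14*98**2 = -14*9604 = -134456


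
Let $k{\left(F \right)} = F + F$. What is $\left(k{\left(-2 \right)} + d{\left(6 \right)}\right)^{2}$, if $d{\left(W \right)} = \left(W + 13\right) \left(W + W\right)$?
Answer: $50176$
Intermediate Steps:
$k{\left(F \right)} = 2 F$
$d{\left(W \right)} = 2 W \left(13 + W\right)$ ($d{\left(W \right)} = \left(13 + W\right) 2 W = 2 W \left(13 + W\right)$)
$\left(k{\left(-2 \right)} + d{\left(6 \right)}\right)^{2} = \left(2 \left(-2\right) + 2 \cdot 6 \left(13 + 6\right)\right)^{2} = \left(-4 + 2 \cdot 6 \cdot 19\right)^{2} = \left(-4 + 228\right)^{2} = 224^{2} = 50176$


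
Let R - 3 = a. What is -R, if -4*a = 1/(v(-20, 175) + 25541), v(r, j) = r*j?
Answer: -264491/88164 ≈ -3.0000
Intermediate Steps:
v(r, j) = j*r
a = -1/88164 (a = -1/(4*(175*(-20) + 25541)) = -1/(4*(-3500 + 25541)) = -1/4/22041 = -1/4*1/22041 = -1/88164 ≈ -1.1342e-5)
R = 264491/88164 (R = 3 - 1/88164 = 264491/88164 ≈ 3.0000)
-R = -1*264491/88164 = -264491/88164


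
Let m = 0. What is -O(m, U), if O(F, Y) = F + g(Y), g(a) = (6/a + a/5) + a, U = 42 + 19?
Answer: -22356/305 ≈ -73.298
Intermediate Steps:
U = 61
g(a) = 6/a + 6*a/5 (g(a) = (6/a + a*(⅕)) + a = (6/a + a/5) + a = 6/a + 6*a/5)
O(F, Y) = F + 6/Y + 6*Y/5 (O(F, Y) = F + (6/Y + 6*Y/5) = F + 6/Y + 6*Y/5)
-O(m, U) = -(0 + 6/61 + (6/5)*61) = -(0 + 6*(1/61) + 366/5) = -(0 + 6/61 + 366/5) = -1*22356/305 = -22356/305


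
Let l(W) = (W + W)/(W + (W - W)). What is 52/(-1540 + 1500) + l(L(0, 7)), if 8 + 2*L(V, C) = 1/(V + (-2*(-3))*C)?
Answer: 7/10 ≈ 0.70000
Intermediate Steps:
L(V, C) = -4 + 1/(2*(V + 6*C)) (L(V, C) = -4 + 1/(2*(V + (-2*(-3))*C)) = -4 + 1/(2*(V + 6*C)))
l(W) = 2 (l(W) = (2*W)/(W + 0) = (2*W)/W = 2)
52/(-1540 + 1500) + l(L(0, 7)) = 52/(-1540 + 1500) + 2 = 52/(-40) + 2 = -1/40*52 + 2 = -13/10 + 2 = 7/10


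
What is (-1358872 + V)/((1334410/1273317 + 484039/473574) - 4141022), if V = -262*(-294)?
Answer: 85884947340384728/277452855898917597 ≈ 0.30955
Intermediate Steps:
V = 77028
(-1358872 + V)/((1334410/1273317 + 484039/473574) - 4141022) = (-1358872 + 77028)/((1334410/1273317 + 484039/473574) - 4141022) = -1281844/((1334410*(1/1273317) + 484039*(1/473574)) - 4141022) = -1281844/((1334410/1273317 + 484039/473574) - 4141022) = -1281844/(138697440967/67001091662 - 4141022) = -1281844/(-277452855898917597/67001091662) = -1281844*(-67001091662/277452855898917597) = 85884947340384728/277452855898917597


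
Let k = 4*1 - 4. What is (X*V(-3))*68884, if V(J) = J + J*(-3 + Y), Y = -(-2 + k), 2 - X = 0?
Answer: 0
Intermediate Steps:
X = 2 (X = 2 - 1*0 = 2 + 0 = 2)
k = 0 (k = 4 - 4 = 0)
Y = 2 (Y = -(-2 + 0) = -1*(-2) = 2)
V(J) = 0 (V(J) = J + J*(-3 + 2) = J + J*(-1) = J - J = 0)
(X*V(-3))*68884 = (2*0)*68884 = 0*68884 = 0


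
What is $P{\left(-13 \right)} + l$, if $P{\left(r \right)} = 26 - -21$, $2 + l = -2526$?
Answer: $-2481$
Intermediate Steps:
$l = -2528$ ($l = -2 - 2526 = -2528$)
$P{\left(r \right)} = 47$ ($P{\left(r \right)} = 26 + 21 = 47$)
$P{\left(-13 \right)} + l = 47 - 2528 = -2481$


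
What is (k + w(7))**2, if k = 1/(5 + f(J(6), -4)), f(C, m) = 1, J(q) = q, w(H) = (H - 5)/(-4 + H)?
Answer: 25/36 ≈ 0.69444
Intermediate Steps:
w(H) = (-5 + H)/(-4 + H)
k = 1/6 (k = 1/(5 + 1) = 1/6 ≈ 0.16667)
(k + w(7))**2 = (1/6 + (-5 + 7)/(-4 + 7))**2 = (1/6 + 2/3)**2 = (5/6)**2 = 25/36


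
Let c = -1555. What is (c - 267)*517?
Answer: -941974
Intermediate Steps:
(c - 267)*517 = (-1555 - 267)*517 = -1822*517 = -941974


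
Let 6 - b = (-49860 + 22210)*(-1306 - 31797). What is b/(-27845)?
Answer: 915297944/27845 ≈ 32871.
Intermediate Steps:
b = -915297944 (b = 6 - (-49860 + 22210)*(-1306 - 31797) = 6 - (-27650)*(-33103) = 6 - 1*915297950 = 6 - 915297950 = -915297944)
b/(-27845) = -915297944/(-27845) = -915297944*(-1/27845) = 915297944/27845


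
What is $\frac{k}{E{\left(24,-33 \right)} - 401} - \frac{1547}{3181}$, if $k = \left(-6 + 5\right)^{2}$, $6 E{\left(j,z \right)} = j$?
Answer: $- \frac{617340}{1262857} \approx -0.48884$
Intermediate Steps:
$E{\left(j,z \right)} = \frac{j}{6}$
$k = 1$ ($k = \left(-1\right)^{2} = 1$)
$\frac{k}{E{\left(24,-33 \right)} - 401} - \frac{1547}{3181} = 1 \frac{1}{\frac{1}{6} \cdot 24 - 401} - \frac{1547}{3181} = 1 \frac{1}{4 - 401} - \frac{1547}{3181} = 1 \frac{1}{-397} - \frac{1547}{3181} = 1 \left(- \frac{1}{397}\right) - \frac{1547}{3181} = - \frac{1}{397} - \frac{1547}{3181} = - \frac{617340}{1262857}$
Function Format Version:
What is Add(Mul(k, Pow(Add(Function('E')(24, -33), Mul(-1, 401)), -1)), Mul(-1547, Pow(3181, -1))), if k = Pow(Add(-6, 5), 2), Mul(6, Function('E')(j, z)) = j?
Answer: Rational(-617340, 1262857) ≈ -0.48884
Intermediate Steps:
Function('E')(j, z) = Mul(Rational(1, 6), j)
k = 1 (k = Pow(-1, 2) = 1)
Add(Mul(k, Pow(Add(Function('E')(24, -33), Mul(-1, 401)), -1)), Mul(-1547, Pow(3181, -1))) = Add(Mul(1, Pow(Add(Mul(Rational(1, 6), 24), Mul(-1, 401)), -1)), Mul(-1547, Pow(3181, -1))) = Add(Mul(1, Pow(Add(4, -401), -1)), Mul(-1547, Rational(1, 3181))) = Add(Mul(1, Pow(-397, -1)), Rational(-1547, 3181)) = Add(Mul(1, Rational(-1, 397)), Rational(-1547, 3181)) = Add(Rational(-1, 397), Rational(-1547, 3181)) = Rational(-617340, 1262857)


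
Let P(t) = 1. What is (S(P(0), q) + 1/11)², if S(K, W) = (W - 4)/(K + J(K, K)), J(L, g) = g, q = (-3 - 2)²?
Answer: 54289/484 ≈ 112.17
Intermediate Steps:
q = 25 (q = (-5)² = 25)
S(K, W) = (-4 + W)/(2*K) (S(K, W) = (W - 4)/(K + K) = (-4 + W)/((2*K)) = (-4 + W)*(1/(2*K)) = (-4 + W)/(2*K))
(S(P(0), q) + 1/11)² = ((½)*(-4 + 25)/1 + 1/11)² = ((½)*1*21 + 1/11)² = (21/2 + 1/11)² = (233/22)² = 54289/484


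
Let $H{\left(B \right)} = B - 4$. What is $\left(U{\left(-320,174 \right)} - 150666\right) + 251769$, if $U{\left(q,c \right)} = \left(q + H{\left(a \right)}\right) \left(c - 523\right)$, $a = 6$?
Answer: $212085$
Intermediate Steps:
$H{\left(B \right)} = -4 + B$
$U{\left(q,c \right)} = \left(-523 + c\right) \left(2 + q\right)$ ($U{\left(q,c \right)} = \left(q + \left(-4 + 6\right)\right) \left(c - 523\right) = \left(q + 2\right) \left(-523 + c\right) = \left(2 + q\right) \left(-523 + c\right) = \left(-523 + c\right) \left(2 + q\right)$)
$\left(U{\left(-320,174 \right)} - 150666\right) + 251769 = \left(\left(-1046 - -167360 + 2 \cdot 174 + 174 \left(-320\right)\right) - 150666\right) + 251769 = \left(\left(-1046 + 167360 + 348 - 55680\right) - 150666\right) + 251769 = \left(110982 - 150666\right) + 251769 = -39684 + 251769 = 212085$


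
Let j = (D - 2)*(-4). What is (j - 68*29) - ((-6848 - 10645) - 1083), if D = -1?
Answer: 16616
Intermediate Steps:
j = 12 (j = (-1 - 2)*(-4) = -3*(-4) = 12)
(j - 68*29) - ((-6848 - 10645) - 1083) = (12 - 68*29) - ((-6848 - 10645) - 1083) = (12 - 1972) - (-17493 - 1083) = -1960 - 1*(-18576) = -1960 + 18576 = 16616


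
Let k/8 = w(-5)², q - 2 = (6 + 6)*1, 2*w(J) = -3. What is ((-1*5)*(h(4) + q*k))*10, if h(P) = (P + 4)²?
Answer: -15800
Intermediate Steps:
w(J) = -3/2 (w(J) = (½)*(-3) = -3/2)
q = 14 (q = 2 + (6 + 6)*1 = 2 + 12*1 = 2 + 12 = 14)
h(P) = (4 + P)²
k = 18 (k = 8*(-3/2)² = 8*(9/4) = 18)
((-1*5)*(h(4) + q*k))*10 = ((-1*5)*((4 + 4)² + 14*18))*10 = -5*(8² + 252)*10 = -5*(64 + 252)*10 = -5*316*10 = -1580*10 = -15800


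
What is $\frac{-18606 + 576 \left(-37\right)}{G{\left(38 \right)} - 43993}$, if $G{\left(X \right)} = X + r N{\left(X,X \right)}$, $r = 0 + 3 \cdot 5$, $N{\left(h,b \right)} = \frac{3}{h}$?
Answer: $\frac{1516884}{1670245} \approx 0.90818$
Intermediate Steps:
$r = 15$ ($r = 0 + 15 = 15$)
$G{\left(X \right)} = X + \frac{45}{X}$ ($G{\left(X \right)} = X + 15 \frac{3}{X} = X + \frac{45}{X}$)
$\frac{-18606 + 576 \left(-37\right)}{G{\left(38 \right)} - 43993} = \frac{-18606 + 576 \left(-37\right)}{\left(38 + \frac{45}{38}\right) - 43993} = \frac{-18606 - 21312}{\left(38 + 45 \cdot \frac{1}{38}\right) - 43993} = - \frac{39918}{\left(38 + \frac{45}{38}\right) - 43993} = - \frac{39918}{\frac{1489}{38} - 43993} = - \frac{39918}{- \frac{1670245}{38}} = \left(-39918\right) \left(- \frac{38}{1670245}\right) = \frac{1516884}{1670245}$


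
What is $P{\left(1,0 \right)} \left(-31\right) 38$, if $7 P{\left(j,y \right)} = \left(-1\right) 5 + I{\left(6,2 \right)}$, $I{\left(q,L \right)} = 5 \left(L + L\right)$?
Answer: $- \frac{17670}{7} \approx -2524.3$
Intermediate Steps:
$I{\left(q,L \right)} = 10 L$ ($I{\left(q,L \right)} = 5 \cdot 2 L = 10 L$)
$P{\left(j,y \right)} = \frac{15}{7}$ ($P{\left(j,y \right)} = \frac{\left(-1\right) 5 + 10 \cdot 2}{7} = \frac{-5 + 20}{7} = \frac{1}{7} \cdot 15 = \frac{15}{7}$)
$P{\left(1,0 \right)} \left(-31\right) 38 = \frac{15}{7} \left(-31\right) 38 = \left(- \frac{465}{7}\right) 38 = - \frac{17670}{7}$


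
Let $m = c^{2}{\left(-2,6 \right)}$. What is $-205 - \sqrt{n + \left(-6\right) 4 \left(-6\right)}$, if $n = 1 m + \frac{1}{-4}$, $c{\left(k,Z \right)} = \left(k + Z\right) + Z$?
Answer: $-205 - \frac{5 \sqrt{39}}{2} \approx -220.61$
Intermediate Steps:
$c{\left(k,Z \right)} = k + 2 Z$ ($c{\left(k,Z \right)} = \left(Z + k\right) + Z = k + 2 Z$)
$m = 100$ ($m = \left(-2 + 2 \cdot 6\right)^{2} = \left(-2 + 12\right)^{2} = 10^{2} = 100$)
$n = \frac{399}{4}$ ($n = 1 \cdot 100 + \frac{1}{-4} = 100 - \frac{1}{4} = \frac{399}{4} \approx 99.75$)
$-205 - \sqrt{n + \left(-6\right) 4 \left(-6\right)} = -205 - \sqrt{\frac{399}{4} + \left(-6\right) 4 \left(-6\right)} = -205 - \sqrt{\frac{399}{4} - -144} = -205 - \sqrt{\frac{399}{4} + 144} = -205 - \sqrt{\frac{975}{4}} = -205 - \frac{5 \sqrt{39}}{2}$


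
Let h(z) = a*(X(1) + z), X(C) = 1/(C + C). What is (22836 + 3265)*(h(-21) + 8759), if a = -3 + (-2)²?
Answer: 456167177/2 ≈ 2.2808e+8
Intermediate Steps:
X(C) = 1/(2*C)
a = 1 (a = -3 + 4 = 1)
h(z) = ½ + z (h(z) = 1*((½)/1 + z) = 1*((½)*1 + z) = 1*(½ + z) = ½ + z)
(22836 + 3265)*(h(-21) + 8759) = (22836 + 3265)*((½ - 21) + 8759) = 26101*(-41/2 + 8759) = 26101*(17477/2) = 456167177/2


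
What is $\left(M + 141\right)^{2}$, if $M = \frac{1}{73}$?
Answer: $\frac{105966436}{5329} \approx 19885.0$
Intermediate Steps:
$M = \frac{1}{73} \approx 0.013699$
$\left(M + 141\right)^{2} = \left(\frac{1}{73} + 141\right)^{2} = \left(\frac{10294}{73}\right)^{2} = \frac{105966436}{5329}$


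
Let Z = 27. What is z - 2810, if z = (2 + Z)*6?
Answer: -2636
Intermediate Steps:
z = 174 (z = (2 + 27)*6 = 29*6 = 174)
z - 2810 = 174 - 2810 = -2636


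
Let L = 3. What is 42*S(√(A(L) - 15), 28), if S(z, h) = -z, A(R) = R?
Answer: -84*I*√3 ≈ -145.49*I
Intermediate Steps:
42*S(√(A(L) - 15), 28) = 42*(-√(3 - 15)) = 42*(-√(-12)) = 42*(-2*I*√3) = -84*I*√3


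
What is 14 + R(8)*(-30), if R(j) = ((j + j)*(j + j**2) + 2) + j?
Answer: -34846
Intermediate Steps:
R(j) = 2 + j + 2*j*(j + j**2) (R(j) = ((2*j)*(j + j**2) + 2) + j = (2*j*(j + j**2) + 2) + j = (2 + 2*j*(j + j**2)) + j = 2 + j + 2*j*(j + j**2))
14 + R(8)*(-30) = 14 + (2 + 8 + 2*8**2 + 2*8**3)*(-30) = 14 + (2 + 8 + 2*64 + 2*512)*(-30) = 14 + (2 + 8 + 128 + 1024)*(-30) = 14 + 1162*(-30) = 14 - 34860 = -34846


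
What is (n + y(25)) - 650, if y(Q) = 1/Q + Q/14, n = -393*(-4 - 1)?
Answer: 460889/350 ≈ 1316.8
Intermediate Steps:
n = 1965 (n = -393*(-5) = 1965)
y(Q) = 1/Q + Q/14 (y(Q) = 1/Q + Q*(1/14) = 1/Q + Q/14)
(n + y(25)) - 650 = (1965 + (1/25 + (1/14)*25)) - 650 = (1965 + (1/25 + 25/14)) - 650 = (1965 + 639/350) - 650 = 688389/350 - 650 = 460889/350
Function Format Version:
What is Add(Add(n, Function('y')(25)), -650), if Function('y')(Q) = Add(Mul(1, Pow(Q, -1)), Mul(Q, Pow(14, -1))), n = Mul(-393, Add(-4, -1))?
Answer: Rational(460889, 350) ≈ 1316.8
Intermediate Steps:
n = 1965 (n = Mul(-393, -5) = 1965)
Function('y')(Q) = Add(Pow(Q, -1), Mul(Rational(1, 14), Q)) (Function('y')(Q) = Add(Pow(Q, -1), Mul(Q, Rational(1, 14))) = Add(Pow(Q, -1), Mul(Rational(1, 14), Q)))
Add(Add(n, Function('y')(25)), -650) = Add(Add(1965, Add(Pow(25, -1), Mul(Rational(1, 14), 25))), -650) = Add(Add(1965, Add(Rational(1, 25), Rational(25, 14))), -650) = Add(Add(1965, Rational(639, 350)), -650) = Add(Rational(688389, 350), -650) = Rational(460889, 350)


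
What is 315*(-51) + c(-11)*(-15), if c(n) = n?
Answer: -15900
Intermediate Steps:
315*(-51) + c(-11)*(-15) = 315*(-51) - 11*(-15) = -16065 + 165 = -15900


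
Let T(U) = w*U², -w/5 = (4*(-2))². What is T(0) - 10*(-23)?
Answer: 230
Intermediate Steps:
w = -320 (w = -5*(4*(-2))² = -5*(-8)² = -5*64 = -320)
T(U) = -320*U²
T(0) - 10*(-23) = -320*0² - 10*(-23) = -320*0 + 230 = 0 + 230 = 230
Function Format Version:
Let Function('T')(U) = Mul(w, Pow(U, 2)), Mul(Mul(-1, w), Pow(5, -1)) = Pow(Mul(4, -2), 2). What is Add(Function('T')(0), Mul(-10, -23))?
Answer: 230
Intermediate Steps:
w = -320 (w = Mul(-5, Pow(Mul(4, -2), 2)) = Mul(-5, Pow(-8, 2)) = Mul(-5, 64) = -320)
Function('T')(U) = Mul(-320, Pow(U, 2))
Add(Function('T')(0), Mul(-10, -23)) = Add(Mul(-320, Pow(0, 2)), Mul(-10, -23)) = Add(Mul(-320, 0), 230) = Add(0, 230) = 230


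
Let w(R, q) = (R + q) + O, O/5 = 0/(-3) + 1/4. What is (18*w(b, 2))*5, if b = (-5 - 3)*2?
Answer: -2295/2 ≈ -1147.5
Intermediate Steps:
O = 5/4 (O = 5*(0/(-3) + 1/4) = 5*(0*(-⅓) + 1*(¼)) = 5*(0 + ¼) = 5*(¼) = 5/4 ≈ 1.2500)
b = -16 (b = -8*2 = -16)
w(R, q) = 5/4 + R + q (w(R, q) = (R + q) + 5/4 = 5/4 + R + q)
(18*w(b, 2))*5 = (18*(5/4 - 16 + 2))*5 = (18*(-51/4))*5 = -459/2*5 = -2295/2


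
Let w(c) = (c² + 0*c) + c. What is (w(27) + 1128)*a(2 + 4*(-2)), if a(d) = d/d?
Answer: 1884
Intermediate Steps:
w(c) = c + c² (w(c) = (c² + 0) + c = c² + c = c + c²)
a(d) = 1
(w(27) + 1128)*a(2 + 4*(-2)) = (27*(1 + 27) + 1128)*1 = (27*28 + 1128)*1 = (756 + 1128)*1 = 1884*1 = 1884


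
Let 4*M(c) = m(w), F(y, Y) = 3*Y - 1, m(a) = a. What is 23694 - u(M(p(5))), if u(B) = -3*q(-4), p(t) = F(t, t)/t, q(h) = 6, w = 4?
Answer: 23712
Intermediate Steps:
F(y, Y) = -1 + 3*Y
p(t) = (-1 + 3*t)/t
M(c) = 1 (M(c) = (¼)*4 = 1)
u(B) = -18 (u(B) = -3*6 = -18)
23694 - u(M(p(5))) = 23694 - 1*(-18) = 23694 + 18 = 23712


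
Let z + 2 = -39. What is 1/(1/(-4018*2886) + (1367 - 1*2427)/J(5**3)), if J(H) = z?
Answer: 11595948/299797679 ≈ 0.038679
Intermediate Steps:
z = -41 (z = -2 - 39 = -41)
J(H) = -41
1/(1/(-4018*2886) + (1367 - 1*2427)/J(5**3)) = 1/(1/(-4018*2886) + (1367 - 1*2427)/(-41)) = 1/(-1/4018*1/2886 + (1367 - 2427)*(-1/41)) = 1/(-1/11595948 - 1060*(-1/41)) = 1/(-1/11595948 + 1060/41) = 1/(299797679/11595948) = 11595948/299797679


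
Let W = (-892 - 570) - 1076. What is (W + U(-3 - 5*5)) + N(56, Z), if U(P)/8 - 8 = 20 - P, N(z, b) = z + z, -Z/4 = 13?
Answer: -1978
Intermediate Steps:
Z = -52 (Z = -4*13 = -52)
N(z, b) = 2*z
U(P) = 224 - 8*P (U(P) = 64 + 8*(20 - P) = 64 + (160 - 8*P) = 224 - 8*P)
W = -2538 (W = -1462 - 1076 = -2538)
(W + U(-3 - 5*5)) + N(56, Z) = (-2538 + (224 - 8*(-3 - 5*5))) + 2*56 = (-2538 + (224 - 8*(-3 - 25))) + 112 = (-2538 + (224 - 8*(-28))) + 112 = (-2538 + (224 + 224)) + 112 = (-2538 + 448) + 112 = -2090 + 112 = -1978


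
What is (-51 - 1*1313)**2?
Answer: 1860496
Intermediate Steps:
(-51 - 1*1313)**2 = (-51 - 1313)**2 = (-1364)**2 = 1860496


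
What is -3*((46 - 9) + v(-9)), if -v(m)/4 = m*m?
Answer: 861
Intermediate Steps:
v(m) = -4*m**2 (v(m) = -4*m*m = -4*m**2)
-3*((46 - 9) + v(-9)) = -3*((46 - 9) - 4*(-9)**2) = -3*(37 - 4*81) = -3*(37 - 324) = -3*(-287) = 861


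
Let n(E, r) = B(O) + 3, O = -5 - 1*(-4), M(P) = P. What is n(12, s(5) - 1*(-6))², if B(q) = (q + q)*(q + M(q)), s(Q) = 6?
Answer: 49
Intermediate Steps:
O = -1 (O = -5 + 4 = -1)
B(q) = 4*q² (B(q) = (q + q)*(q + q) = (2*q)*(2*q) = 4*q²)
n(E, r) = 7 (n(E, r) = 4*(-1)² + 3 = 4*1 + 3 = 4 + 3 = 7)
n(12, s(5) - 1*(-6))² = 7² = 49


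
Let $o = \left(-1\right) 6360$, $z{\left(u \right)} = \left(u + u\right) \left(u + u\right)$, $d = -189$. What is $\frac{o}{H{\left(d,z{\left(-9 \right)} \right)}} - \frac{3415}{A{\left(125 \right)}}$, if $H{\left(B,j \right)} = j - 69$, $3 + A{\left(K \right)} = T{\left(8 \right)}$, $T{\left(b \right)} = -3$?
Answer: $\frac{55511}{102} \approx 544.23$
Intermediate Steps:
$z{\left(u \right)} = 4 u^{2}$ ($z{\left(u \right)} = 2 u 2 u = 4 u^{2}$)
$A{\left(K \right)} = -6$ ($A{\left(K \right)} = -3 - 3 = -6$)
$H{\left(B,j \right)} = -69 + j$
$o = -6360$
$\frac{o}{H{\left(d,z{\left(-9 \right)} \right)}} - \frac{3415}{A{\left(125 \right)}} = - \frac{6360}{-69 + 4 \left(-9\right)^{2}} - \frac{3415}{-6} = - \frac{6360}{-69 + 4 \cdot 81} - - \frac{3415}{6} = - \frac{6360}{-69 + 324} + \frac{3415}{6} = - \frac{6360}{255} + \frac{3415}{6} = \left(-6360\right) \frac{1}{255} + \frac{3415}{6} = - \frac{424}{17} + \frac{3415}{6} = \frac{55511}{102}$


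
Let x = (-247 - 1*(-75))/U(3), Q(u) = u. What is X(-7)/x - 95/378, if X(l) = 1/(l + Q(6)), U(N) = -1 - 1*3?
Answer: -4463/16254 ≈ -0.27458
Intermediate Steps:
U(N) = -4 (U(N) = -1 - 3 = -4)
x = 43 (x = (-247 - 1*(-75))/(-4) = (-247 + 75)*(-1/4) = -172*(-1/4) = 43)
X(l) = 1/(6 + l) (X(l) = 1/(l + 6) = 1/(6 + l))
X(-7)/x - 95/378 = 1/((6 - 7)*43) - 95/378 = (1/43)/(-1) - 95*1/378 = -1*1/43 - 95/378 = -1/43 - 95/378 = -4463/16254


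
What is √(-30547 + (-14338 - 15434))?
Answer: 7*I*√1231 ≈ 245.6*I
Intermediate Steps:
√(-30547 + (-14338 - 15434)) = √(-30547 - 29772) = √(-60319) = 7*I*√1231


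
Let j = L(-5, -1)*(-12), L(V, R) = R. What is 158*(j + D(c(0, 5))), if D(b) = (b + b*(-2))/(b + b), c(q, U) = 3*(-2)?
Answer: 1817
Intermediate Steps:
j = 12 (j = -1*(-12) = 12)
c(q, U) = -6
D(b) = -1/2 (D(b) = (b - 2*b)/((2*b)) = (-b)*(1/(2*b)) = -1/2)
158*(j + D(c(0, 5))) = 158*(12 - 1/2) = 158*(23/2) = 1817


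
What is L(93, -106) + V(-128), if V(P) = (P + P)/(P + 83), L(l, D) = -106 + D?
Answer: -9284/45 ≈ -206.31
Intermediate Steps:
V(P) = 2*P/(83 + P) (V(P) = (2*P)/(83 + P) = 2*P/(83 + P))
L(93, -106) + V(-128) = (-106 - 106) + 2*(-128)/(83 - 128) = -212 + 2*(-128)/(-45) = -212 + 2*(-128)*(-1/45) = -212 + 256/45 = -9284/45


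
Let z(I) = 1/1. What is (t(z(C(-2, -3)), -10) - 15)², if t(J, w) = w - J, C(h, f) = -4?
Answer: 676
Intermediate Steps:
z(I) = 1
(t(z(C(-2, -3)), -10) - 15)² = ((-10 - 1*1) - 15)² = ((-10 - 1) - 15)² = (-11 - 15)² = (-26)² = 676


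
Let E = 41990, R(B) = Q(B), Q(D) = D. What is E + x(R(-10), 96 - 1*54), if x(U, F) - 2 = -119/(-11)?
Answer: 462031/11 ≈ 42003.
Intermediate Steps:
R(B) = B
x(U, F) = 141/11 (x(U, F) = 2 - 119/(-11) = 2 - 119*(-1/11) = 2 + 119/11 = 141/11)
E + x(R(-10), 96 - 1*54) = 41990 + 141/11 = 462031/11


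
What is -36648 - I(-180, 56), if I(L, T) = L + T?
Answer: -36524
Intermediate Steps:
-36648 - I(-180, 56) = -36648 - (-180 + 56) = -36648 - 1*(-124) = -36648 + 124 = -36524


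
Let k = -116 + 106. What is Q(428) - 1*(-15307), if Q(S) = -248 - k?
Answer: 15069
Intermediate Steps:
k = -10
Q(S) = -238 (Q(S) = -248 - 1*(-10) = -248 + 10 = -238)
Q(428) - 1*(-15307) = -238 - 1*(-15307) = -238 + 15307 = 15069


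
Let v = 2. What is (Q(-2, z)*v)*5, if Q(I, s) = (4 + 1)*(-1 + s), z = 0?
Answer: -50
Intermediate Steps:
Q(I, s) = -5 + 5*s (Q(I, s) = 5*(-1 + s) = -5 + 5*s)
(Q(-2, z)*v)*5 = ((-5 + 5*0)*2)*5 = ((-5 + 0)*2)*5 = -5*2*5 = -10*5 = -50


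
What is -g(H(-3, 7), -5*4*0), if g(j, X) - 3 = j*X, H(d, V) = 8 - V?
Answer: -3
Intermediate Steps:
g(j, X) = 3 + X*j (g(j, X) = 3 + j*X = 3 + X*j)
-g(H(-3, 7), -5*4*0) = -(3 + (-5*4*0)*(8 - 1*7)) = -(3 + (-20*0)*(8 - 7)) = -(3 + 0*1) = -(3 + 0) = -1*3 = -3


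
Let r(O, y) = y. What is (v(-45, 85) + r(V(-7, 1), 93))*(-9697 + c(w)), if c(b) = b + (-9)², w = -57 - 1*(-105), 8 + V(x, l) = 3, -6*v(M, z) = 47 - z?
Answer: -2851264/3 ≈ -9.5042e+5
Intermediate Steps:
v(M, z) = -47/6 + z/6 (v(M, z) = -(47 - z)/6 = -47/6 + z/6)
V(x, l) = -5 (V(x, l) = -8 + 3 = -5)
w = 48 (w = -57 + 105 = 48)
c(b) = 81 + b (c(b) = b + 81 = 81 + b)
(v(-45, 85) + r(V(-7, 1), 93))*(-9697 + c(w)) = ((-47/6 + (⅙)*85) + 93)*(-9697 + (81 + 48)) = ((-47/6 + 85/6) + 93)*(-9697 + 129) = (19/3 + 93)*(-9568) = (298/3)*(-9568) = -2851264/3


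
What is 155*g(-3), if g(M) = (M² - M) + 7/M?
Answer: 4495/3 ≈ 1498.3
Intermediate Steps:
g(M) = M² - M + 7/M
155*g(-3) = 155*((-3)² - 1*(-3) + 7/(-3)) = 155*(9 + 3 + 7*(-⅓)) = 155*(9 + 3 - 7/3) = 155*(29/3) = 4495/3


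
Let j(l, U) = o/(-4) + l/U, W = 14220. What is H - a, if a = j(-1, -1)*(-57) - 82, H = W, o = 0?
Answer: 14359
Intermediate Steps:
j(l, U) = l/U (j(l, U) = 0/(-4) + l/U = 0*(-¼) + l/U = 0 + l/U = l/U)
H = 14220
a = -139 (a = -1/(-1)*(-57) - 82 = -1*(-1)*(-57) - 82 = 1*(-57) - 82 = -57 - 82 = -139)
H - a = 14220 - 1*(-139) = 14220 + 139 = 14359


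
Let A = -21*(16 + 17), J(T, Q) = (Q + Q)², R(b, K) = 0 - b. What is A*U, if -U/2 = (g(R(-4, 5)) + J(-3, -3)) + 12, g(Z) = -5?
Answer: 59598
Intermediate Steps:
R(b, K) = -b
J(T, Q) = 4*Q² (J(T, Q) = (2*Q)² = 4*Q²)
U = -86 (U = -2*((-5 + 4*(-3)²) + 12) = -2*((-5 + 4*9) + 12) = -2*((-5 + 36) + 12) = -2*(31 + 12) = -2*43 = -86)
A = -693 (A = -21*33 = -693)
A*U = -693*(-86) = 59598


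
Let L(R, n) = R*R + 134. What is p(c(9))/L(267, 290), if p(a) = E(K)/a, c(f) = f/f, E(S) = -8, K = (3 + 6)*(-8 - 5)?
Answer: -8/71423 ≈ -0.00011201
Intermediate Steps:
L(R, n) = 134 + R**2 (L(R, n) = R**2 + 134 = 134 + R**2)
K = -117 (K = 9*(-13) = -117)
c(f) = 1
p(a) = -8/a
p(c(9))/L(267, 290) = (-8/1)/(134 + 267**2) = (-8*1)/(134 + 71289) = -8/71423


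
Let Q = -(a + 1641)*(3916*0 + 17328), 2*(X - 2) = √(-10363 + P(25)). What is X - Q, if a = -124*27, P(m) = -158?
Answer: -29578894 + 3*I*√1169/2 ≈ -2.9579e+7 + 51.286*I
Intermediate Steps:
a = -3348
X = 2 + 3*I*√1169/2 (X = 2 + √(-10363 - 158)/2 = 2 + √(-10521)/2 = 2 + (3*I*√1169)/2 = 2 + 3*I*√1169/2 ≈ 2.0 + 51.286*I)
Q = 29578896 (Q = -(-3348 + 1641)*(3916*0 + 17328) = -(-1707)*(0 + 17328) = -(-1707)*17328 = -1*(-29578896) = 29578896)
X - Q = (2 + 3*I*√1169/2) - 1*29578896 = (2 + 3*I*√1169/2) - 29578896 = -29578894 + 3*I*√1169/2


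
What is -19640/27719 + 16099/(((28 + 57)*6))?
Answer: 25660693/831570 ≈ 30.858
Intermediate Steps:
-19640/27719 + 16099/(((28 + 57)*6)) = -19640*1/27719 + 16099/((85*6)) = -19640/27719 + 16099/510 = -19640/27719 + 16099*(1/510) = -19640/27719 + 947/30 = 25660693/831570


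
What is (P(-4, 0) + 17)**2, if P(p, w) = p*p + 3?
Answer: 1296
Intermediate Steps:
P(p, w) = 3 + p**2 (P(p, w) = p**2 + 3 = 3 + p**2)
(P(-4, 0) + 17)**2 = ((3 + (-4)**2) + 17)**2 = ((3 + 16) + 17)**2 = (19 + 17)**2 = 36**2 = 1296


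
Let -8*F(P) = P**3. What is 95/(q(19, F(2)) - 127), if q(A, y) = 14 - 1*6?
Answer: -95/119 ≈ -0.79832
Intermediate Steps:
F(P) = -P**3/8
q(A, y) = 8 (q(A, y) = 14 - 6 = 8)
95/(q(19, F(2)) - 127) = 95/(8 - 127) = 95/(-119) = -1/119*95 = -95/119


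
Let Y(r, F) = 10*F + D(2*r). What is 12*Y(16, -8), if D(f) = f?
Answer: -576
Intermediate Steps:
Y(r, F) = 2*r + 10*F (Y(r, F) = 10*F + 2*r = 2*r + 10*F)
12*Y(16, -8) = 12*(2*16 + 10*(-8)) = 12*(32 - 80) = 12*(-48) = -576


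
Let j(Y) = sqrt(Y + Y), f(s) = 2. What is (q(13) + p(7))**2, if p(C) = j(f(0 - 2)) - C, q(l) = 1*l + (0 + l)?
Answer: 441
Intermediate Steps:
j(Y) = sqrt(2)*sqrt(Y) (j(Y) = sqrt(2*Y) = sqrt(2)*sqrt(Y))
q(l) = 2*l (q(l) = l + l = 2*l)
p(C) = 2 - C (p(C) = sqrt(2)*sqrt(2) - C = 2 - C)
(q(13) + p(7))**2 = (2*13 + (2 - 1*7))**2 = (26 + (2 - 7))**2 = (26 - 5)**2 = 21**2 = 441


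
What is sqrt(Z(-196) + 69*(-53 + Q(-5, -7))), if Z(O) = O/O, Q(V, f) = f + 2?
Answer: I*sqrt(4001) ≈ 63.253*I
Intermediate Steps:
Q(V, f) = 2 + f
Z(O) = 1
sqrt(Z(-196) + 69*(-53 + Q(-5, -7))) = sqrt(1 + 69*(-53 + (2 - 7))) = sqrt(1 + 69*(-53 - 5)) = sqrt(1 + 69*(-58)) = sqrt(1 - 4002) = sqrt(-4001) = I*sqrt(4001)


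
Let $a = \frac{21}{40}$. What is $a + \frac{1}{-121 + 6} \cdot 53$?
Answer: $\frac{59}{920} \approx 0.06413$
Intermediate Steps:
$a = \frac{21}{40}$ ($a = 21 \cdot \frac{1}{40} = \frac{21}{40} \approx 0.525$)
$a + \frac{1}{-121 + 6} \cdot 53 = \frac{21}{40} + \frac{1}{-121 + 6} \cdot 53 = \frac{21}{40} + \frac{1}{-115} \cdot 53 = \frac{21}{40} - \frac{53}{115} = \frac{59}{920}$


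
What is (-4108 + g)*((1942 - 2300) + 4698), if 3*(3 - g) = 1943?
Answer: -61879720/3 ≈ -2.0627e+7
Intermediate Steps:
g = -1934/3 (g = 3 - ⅓*1943 = 3 - 1943/3 = -1934/3 ≈ -644.67)
(-4108 + g)*((1942 - 2300) + 4698) = (-4108 - 1934/3)*((1942 - 2300) + 4698) = -14258*(-358 + 4698)/3 = -14258/3*4340 = -61879720/3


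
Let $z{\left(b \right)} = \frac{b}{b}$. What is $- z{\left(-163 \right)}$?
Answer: $-1$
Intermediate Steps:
$z{\left(b \right)} = 1$
$- z{\left(-163 \right)} = \left(-1\right) 1 = -1$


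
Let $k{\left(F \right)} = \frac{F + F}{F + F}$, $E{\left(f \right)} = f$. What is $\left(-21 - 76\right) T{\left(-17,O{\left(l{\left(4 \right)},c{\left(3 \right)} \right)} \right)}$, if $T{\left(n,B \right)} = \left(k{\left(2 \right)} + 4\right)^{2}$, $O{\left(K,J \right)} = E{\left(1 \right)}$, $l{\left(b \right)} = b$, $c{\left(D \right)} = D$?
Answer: $-2425$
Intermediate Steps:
$k{\left(F \right)} = 1$ ($k{\left(F \right)} = \frac{2 F}{2 F} = 2 F \frac{1}{2 F} = 1$)
$O{\left(K,J \right)} = 1$
$T{\left(n,B \right)} = 25$ ($T{\left(n,B \right)} = \left(1 + 4\right)^{2} = 5^{2} = 25$)
$\left(-21 - 76\right) T{\left(-17,O{\left(l{\left(4 \right)},c{\left(3 \right)} \right)} \right)} = \left(-21 - 76\right) 25 = \left(-97\right) 25 = -2425$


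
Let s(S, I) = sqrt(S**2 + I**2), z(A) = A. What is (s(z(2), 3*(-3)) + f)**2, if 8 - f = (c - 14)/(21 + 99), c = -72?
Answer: 579529/3600 + 523*sqrt(85)/30 ≈ 321.71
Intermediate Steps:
s(S, I) = sqrt(I**2 + S**2)
f = 523/60 (f = 8 - (-72 - 14)/(21 + 99) = 8 - (-86)/120 = 8 - 1*(-43/60) = 8 + 43/60 = 523/60 ≈ 8.7167)
(s(z(2), 3*(-3)) + f)**2 = (sqrt((3*(-3))**2 + 2**2) + 523/60)**2 = (sqrt((-9)**2 + 4) + 523/60)**2 = (sqrt(81 + 4) + 523/60)**2 = (sqrt(85) + 523/60)**2 = (523/60 + sqrt(85))**2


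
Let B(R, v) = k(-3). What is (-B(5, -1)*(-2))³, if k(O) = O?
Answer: -216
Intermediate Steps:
B(R, v) = -3
(-B(5, -1)*(-2))³ = (-1*(-3)*(-2))³ = (3*(-2))³ = (-6)³ = -216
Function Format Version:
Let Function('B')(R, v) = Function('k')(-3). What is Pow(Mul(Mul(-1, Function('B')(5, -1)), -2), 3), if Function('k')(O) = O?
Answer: -216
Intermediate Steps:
Function('B')(R, v) = -3
Pow(Mul(Mul(-1, Function('B')(5, -1)), -2), 3) = Pow(Mul(Mul(-1, -3), -2), 3) = Pow(Mul(3, -2), 3) = Pow(-6, 3) = -216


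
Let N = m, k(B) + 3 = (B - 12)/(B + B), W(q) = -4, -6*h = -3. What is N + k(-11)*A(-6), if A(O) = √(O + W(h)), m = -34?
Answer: -34 - 43*I*√10/22 ≈ -34.0 - 6.1808*I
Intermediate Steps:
h = ½ (h = -⅙*(-3) = ½ ≈ 0.50000)
k(B) = -3 + (-12 + B)/(2*B) (k(B) = -3 + (B - 12)/(B + B) = -3 + (-12 + B)/((2*B)) = -3 + (-12 + B)*(1/(2*B)) = -3 + (-12 + B)/(2*B))
N = -34
A(O) = √(-4 + O) (A(O) = √(O - 4) = √(-4 + O))
N + k(-11)*A(-6) = -34 + (-5/2 - 6/(-11))*√(-4 - 6) = -34 + (-5/2 - 6*(-1/11))*√(-10) = -34 + (-5/2 + 6/11)*(I*√10) = -34 - 43*I*√10/22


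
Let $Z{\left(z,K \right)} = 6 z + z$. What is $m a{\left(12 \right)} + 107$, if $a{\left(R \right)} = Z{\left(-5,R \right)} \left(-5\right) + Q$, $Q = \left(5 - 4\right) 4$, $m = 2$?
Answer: $465$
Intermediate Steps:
$Z{\left(z,K \right)} = 7 z$
$Q = 4$ ($Q = 1 \cdot 4 = 4$)
$a{\left(R \right)} = 179$ ($a{\left(R \right)} = 7 \left(-5\right) \left(-5\right) + 4 = \left(-35\right) \left(-5\right) + 4 = 175 + 4 = 179$)
$m a{\left(12 \right)} + 107 = 2 \cdot 179 + 107 = 358 + 107 = 465$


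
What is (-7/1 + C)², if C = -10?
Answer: 289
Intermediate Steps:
(-7/1 + C)² = (-7/1 - 10)² = (-7*1 - 10)² = (-7 - 10)² = (-17)² = 289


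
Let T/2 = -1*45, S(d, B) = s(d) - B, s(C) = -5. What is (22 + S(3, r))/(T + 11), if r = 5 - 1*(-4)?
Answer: -8/79 ≈ -0.10127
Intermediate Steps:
r = 9 (r = 5 + 4 = 9)
S(d, B) = -5 - B
T = -90 (T = 2*(-1*45) = 2*(-45) = -90)
(22 + S(3, r))/(T + 11) = (22 + (-5 - 1*9))/(-90 + 11) = (22 + (-5 - 9))/(-79) = (22 - 14)*(-1/79) = 8*(-1/79) = -8/79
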